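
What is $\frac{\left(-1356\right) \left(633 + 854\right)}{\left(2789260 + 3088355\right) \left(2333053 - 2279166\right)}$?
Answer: $- \frac{672124}{105575679835} \approx -6.3663 \cdot 10^{-6}$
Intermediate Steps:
$\frac{\left(-1356\right) \left(633 + 854\right)}{\left(2789260 + 3088355\right) \left(2333053 - 2279166\right)} = \frac{\left(-1356\right) 1487}{5877615 \left(2333053 - 2279166\right)} = - \frac{2016372}{5877615 \cdot 53887} = - \frac{2016372}{316727039505} = \left(-2016372\right) \frac{1}{316727039505} = - \frac{672124}{105575679835}$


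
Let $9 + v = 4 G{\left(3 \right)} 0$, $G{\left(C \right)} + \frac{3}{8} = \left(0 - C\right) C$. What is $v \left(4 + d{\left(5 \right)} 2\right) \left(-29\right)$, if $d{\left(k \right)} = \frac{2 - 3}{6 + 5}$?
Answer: $\frac{10962}{11} \approx 996.54$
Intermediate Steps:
$d{\left(k \right)} = - \frac{1}{11}$
$G{\left(C \right)} = - \frac{3}{8} - C^{2}$ ($G{\left(C \right)} = - \frac{3}{8} + \left(0 - C\right) C = - \frac{3}{8} + - C C = - \frac{3}{8} - C^{2}$)
$v = -9$ ($v = -9 + 4 \left(- \frac{3}{8} - 3^{2}\right) 0 = -9 + 4 \left(- \frac{3}{8} - 9\right) 0 = -9 + 4 \left(- \frac{75}{8}\right) 0 = -9 - 0 = -9 + 0 = -9$)
$v \left(4 + d{\left(5 \right)} 2\right) \left(-29\right) = - 9 \left(4 - \frac{2}{11}\right) \left(-29\right) = \left(-9\right) \frac{42}{11} \left(-29\right) = \left(- \frac{378}{11}\right) \left(-29\right) = \frac{10962}{11}$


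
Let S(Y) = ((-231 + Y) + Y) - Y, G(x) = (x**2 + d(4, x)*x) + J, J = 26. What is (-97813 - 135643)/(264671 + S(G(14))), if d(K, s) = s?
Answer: -116728/132429 ≈ -0.88144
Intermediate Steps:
G(x) = 26 + 2*x**2 (G(x) = (x**2 + x*x) + 26 = (x**2 + x**2) + 26 = 2*x**2 + 26 = 26 + 2*x**2)
S(Y) = -231 + Y (S(Y) = (-231 + 2*Y) - Y = -231 + Y)
(-97813 - 135643)/(264671 + S(G(14))) = (-97813 - 135643)/(264671 + (-231 + (26 + 2*14**2))) = -233456/(264671 + (-231 + (26 + 2*196))) = -233456/(264671 + (-231 + (26 + 392))) = -233456/(264671 + (-231 + 418)) = -233456/(264671 + 187) = -233456/264858 = -233456*1/264858 = -116728/132429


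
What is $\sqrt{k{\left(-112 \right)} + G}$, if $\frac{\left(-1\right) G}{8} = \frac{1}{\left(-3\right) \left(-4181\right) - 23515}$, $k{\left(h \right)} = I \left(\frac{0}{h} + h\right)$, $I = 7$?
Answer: $\frac{i \sqrt{5898848930}}{2743} \approx 28.0 i$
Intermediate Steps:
$k{\left(h \right)} = 7 h$ ($k{\left(h \right)} = 7 \left(\frac{0}{h} + h\right) = 7 \left(0 + h\right) = 7 h$)
$G = \frac{2}{2743}$ ($G = - \frac{8}{\left(-3\right) \left(-4181\right) - 23515} = - \frac{8}{12543 - 23515} = - \frac{8}{-10972} = \left(-8\right) \left(- \frac{1}{10972}\right) = \frac{2}{2743} \approx 0.00072913$)
$\sqrt{k{\left(-112 \right)} + G} = \sqrt{7 \left(-112\right) + \frac{2}{2743}} = \sqrt{-784 + \frac{2}{2743}} = \sqrt{- \frac{2150510}{2743}} = \frac{i \sqrt{5898848930}}{2743}$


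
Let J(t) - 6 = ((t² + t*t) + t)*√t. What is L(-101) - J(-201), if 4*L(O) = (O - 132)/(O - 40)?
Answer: -3151/564 - 80601*I*√201 ≈ -5.5869 - 1.1427e+6*I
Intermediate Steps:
L(O) = (-132 + O)/(4*(-40 + O)) (L(O) = ((O - 132)/(O - 40))/4 = ((-132 + O)/(-40 + O))/4 = (-132 + O)/(4*(-40 + O)))
J(t) = 6 + √t*(t + 2*t²) (J(t) = 6 + ((t² + t*t) + t)*√t = 6 + ((t² + t²) + t)*√t = 6 + (2*t² + t)*√t = 6 + (t + 2*t²)*√t = 6 + √t*(t + 2*t²))
L(-101) - J(-201) = (-132 - 101)/(4*(-40 - 101)) - (6 + (-201)^(3/2) + 2*(-201)^(5/2)) = (¼)*(-233)/(-141) - (6 - 201*I*√201 + 2*(40401*I*√201)) = (¼)*(-1/141)*(-233) - (6 - 201*I*√201 + 80802*I*√201) = 233/564 - (6 + 80601*I*√201) = 233/564 + (-6 - 80601*I*√201) = -3151/564 - 80601*I*√201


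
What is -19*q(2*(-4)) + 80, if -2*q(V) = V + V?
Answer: -72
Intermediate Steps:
q(V) = -V (q(V) = -(V + V)/2 = -V)
-19*q(2*(-4)) + 80 = -(-19)*2*(-4) + 80 = -(-19)*(-8) + 80 = -19*8 + 80 = -152 + 80 = -72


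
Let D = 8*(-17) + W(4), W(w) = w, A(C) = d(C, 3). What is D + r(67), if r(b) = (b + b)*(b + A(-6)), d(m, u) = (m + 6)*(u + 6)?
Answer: 8846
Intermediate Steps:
d(m, u) = (6 + m)*(6 + u)
A(C) = 54 + 9*C (A(C) = 36 + 6*C + 6*3 + C*3 = 36 + 6*C + 18 + 3*C = 54 + 9*C)
r(b) = 2*b² (r(b) = (b + b)*(b + (54 + 9*(-6))) = (2*b)*(b + (54 - 54)) = (2*b)*(b + 0) = (2*b)*b = 2*b²)
D = -132 (D = 8*(-17) + 4 = -136 + 4 = -132)
D + r(67) = -132 + 2*67² = -132 + 2*4489 = -132 + 8978 = 8846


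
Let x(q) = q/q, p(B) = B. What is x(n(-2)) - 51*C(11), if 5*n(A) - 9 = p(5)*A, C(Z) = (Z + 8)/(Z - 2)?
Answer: -320/3 ≈ -106.67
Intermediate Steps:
C(Z) = (8 + Z)/(-2 + Z)
n(A) = 9/5 + A (n(A) = 9/5 + (5*A)/5 = 9/5 + A)
x(q) = 1
x(n(-2)) - 51*C(11) = 1 - 51*(8 + 11)/(-2 + 11) = 1 - 51*19/9 = 1 - 323/3 = -320/3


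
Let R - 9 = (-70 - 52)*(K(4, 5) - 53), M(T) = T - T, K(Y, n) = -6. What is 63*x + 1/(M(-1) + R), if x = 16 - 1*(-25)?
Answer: 18615682/7207 ≈ 2583.0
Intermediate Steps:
x = 41 (x = 16 + 25 = 41)
M(T) = 0
R = 7207 (R = 9 + (-70 - 52)*(-6 - 53) = 9 - 122*(-59) = 9 + 7198 = 7207)
63*x + 1/(M(-1) + R) = 63*41 + 1/(0 + 7207) = 2583 + 1/7207 = 18615682/7207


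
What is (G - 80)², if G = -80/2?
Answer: 14400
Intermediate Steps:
G = -40 (G = -80*½ = -40)
(G - 80)² = (-40 - 80)² = (-120)² = 14400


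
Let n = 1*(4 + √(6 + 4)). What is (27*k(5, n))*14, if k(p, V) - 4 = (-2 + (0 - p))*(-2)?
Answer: 6804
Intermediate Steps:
n = 4 + √10 (n = 1*(4 + √10) = 4 + √10 ≈ 7.1623)
k(p, V) = 8 + 2*p (k(p, V) = 4 + (-2 + (0 - p))*(-2) = 4 + (-2 - p)*(-2) = 4 + (4 + 2*p) = 8 + 2*p)
(27*k(5, n))*14 = (27*(8 + 2*5))*14 = (27*(8 + 10))*14 = (27*18)*14 = 486*14 = 6804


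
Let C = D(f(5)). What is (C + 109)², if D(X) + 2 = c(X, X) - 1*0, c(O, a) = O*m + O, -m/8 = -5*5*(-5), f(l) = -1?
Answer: 1223236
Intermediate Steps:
m = -1000 (m = -8*(-5*5)*(-5) = -(-200)*(-5) = -8*125 = -1000)
c(O, a) = -999*O (c(O, a) = O*(-1000) + O = -1000*O + O = -999*O)
D(X) = -2 - 999*X (D(X) = -2 + (-999*X - 1*0) = -2 + (-999*X + 0) = -2 - 999*X)
C = 997 (C = -2 - 999*(-1) = -2 + 999 = 997)
(C + 109)² = (997 + 109)² = 1106² = 1223236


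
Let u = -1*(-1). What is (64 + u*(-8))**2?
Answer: 3136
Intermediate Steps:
u = 1
(64 + u*(-8))**2 = (64 + 1*(-8))**2 = (64 - 8)**2 = 56**2 = 3136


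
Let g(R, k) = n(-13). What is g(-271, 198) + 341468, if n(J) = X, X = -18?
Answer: 341450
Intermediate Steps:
n(J) = -18
g(R, k) = -18
g(-271, 198) + 341468 = -18 + 341468 = 341450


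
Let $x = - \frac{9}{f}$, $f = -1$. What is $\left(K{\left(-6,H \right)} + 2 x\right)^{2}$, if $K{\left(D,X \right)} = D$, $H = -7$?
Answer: $144$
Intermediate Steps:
$x = 9$ ($x = - \frac{9}{-1} = \left(-9\right) \left(-1\right) = 9$)
$\left(K{\left(-6,H \right)} + 2 x\right)^{2} = \left(-6 + 2 \cdot 9\right)^{2} = \left(-6 + 18\right)^{2} = 12^{2} = 144$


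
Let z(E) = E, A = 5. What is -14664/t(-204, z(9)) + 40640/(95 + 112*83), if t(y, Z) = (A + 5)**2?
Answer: -33411406/234775 ≈ -142.31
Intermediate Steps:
t(y, Z) = 100 (t(y, Z) = (5 + 5)**2 = 10**2 = 100)
-14664/t(-204, z(9)) + 40640/(95 + 112*83) = -14664/100 + 40640/(95 + 112*83) = -14664*1/100 + 40640/(95 + 9296) = -3666/25 + 40640/9391 = -33411406/234775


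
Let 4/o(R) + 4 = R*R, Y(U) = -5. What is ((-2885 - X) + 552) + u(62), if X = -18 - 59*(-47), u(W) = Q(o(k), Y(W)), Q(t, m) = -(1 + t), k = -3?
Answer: -25449/5 ≈ -5089.8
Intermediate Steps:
o(R) = 4/(-4 + R²) (o(R) = 4/(-4 + R*R) = 4/(-4 + R²))
Q(t, m) = -1 - t
u(W) = -9/5 (u(W) = -1 - 4/(-4 + (-3)²) = -1 - 4/(-4 + 9) = -1 - 4/5 = -1 - 1*⅘ = -1 - ⅘ = -9/5)
X = 2755 (X = -18 + 2773 = 2755)
((-2885 - X) + 552) + u(62) = ((-2885 - 1*2755) + 552) - 9/5 = ((-2885 - 2755) + 552) - 9/5 = (-5640 + 552) - 9/5 = -5088 - 9/5 = -25449/5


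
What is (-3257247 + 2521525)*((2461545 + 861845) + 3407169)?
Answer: -4951820328598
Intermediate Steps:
(-3257247 + 2521525)*((2461545 + 861845) + 3407169) = -735722*(3323390 + 3407169) = -735722*6730559 = -4951820328598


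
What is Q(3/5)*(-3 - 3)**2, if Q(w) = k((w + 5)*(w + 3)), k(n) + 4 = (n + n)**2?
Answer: 36488304/625 ≈ 58381.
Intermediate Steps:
k(n) = -4 + 4*n**2 (k(n) = -4 + (n + n)**2 = -4 + (2*n)**2 = -4 + 4*n**2)
Q(w) = -4 + 4*(3 + w)**2*(5 + w)**2 (Q(w) = -4 + 4*((w + 5)*(w + 3))**2 = -4 + 4*((5 + w)*(3 + w))**2 = -4 + 4*((3 + w)*(5 + w))**2 = -4 + 4*((3 + w)**2*(5 + w)**2) = -4 + 4*(3 + w)**2*(5 + w)**2)
Q(3/5)*(-3 - 3)**2 = (-4 + 4*(15 + (3/5)**2 + 8*(3/5))**2)*(-3 - 3)**2 = (-4 + 4*(15 + (3*(1/5))**2 + 8*(3*(1/5)))**2)*(-6)**2 = (-4 + 4*(15 + (3/5)**2 + 8*(3/5))**2)*36 = (-4 + 4*(15 + 9/25 + 24/5)**2)*36 = (-4 + 4*(504/25)**2)*36 = (-4 + 4*(254016/625))*36 = (-4 + 1016064/625)*36 = (1013564/625)*36 = 36488304/625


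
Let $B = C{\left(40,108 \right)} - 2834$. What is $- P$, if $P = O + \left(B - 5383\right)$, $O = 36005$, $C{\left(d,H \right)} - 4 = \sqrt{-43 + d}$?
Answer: $-27792 - i \sqrt{3} \approx -27792.0 - 1.732 i$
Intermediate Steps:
$C{\left(d,H \right)} = 4 + \sqrt{-43 + d}$
$B = -2830 + i \sqrt{3}$ ($B = \left(4 + \sqrt{-43 + 40}\right) - 2834 = \left(4 + \sqrt{-3}\right) - 2834 = \left(4 + i \sqrt{3}\right) - 2834 = -2830 + i \sqrt{3} \approx -2830.0 + 1.732 i$)
$P = 27792 + i \sqrt{3}$ ($P = 36005 - \left(8213 - i \sqrt{3}\right) = 27792 + i \sqrt{3} \approx 27792.0 + 1.732 i$)
$- P = - (27792 + i \sqrt{3}) = -27792 - i \sqrt{3}$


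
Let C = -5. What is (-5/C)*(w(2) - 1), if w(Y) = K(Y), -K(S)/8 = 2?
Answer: -17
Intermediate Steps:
K(S) = -16 (K(S) = -8*2 = -16)
w(Y) = -16
(-5/C)*(w(2) - 1) = (-5/(-5))*(-16 - 1) = -5*(-⅕)*(-17) = 1*(-17) = -17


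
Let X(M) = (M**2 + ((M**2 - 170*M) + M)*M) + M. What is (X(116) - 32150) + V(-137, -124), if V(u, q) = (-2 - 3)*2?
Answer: -731756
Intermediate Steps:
V(u, q) = -10 (V(u, q) = -5*2 = -10)
X(M) = M + M**2 + M*(M**2 - 169*M) (X(M) = (M**2 + (M**2 - 169*M)*M) + M = (M**2 + M*(M**2 - 169*M)) + M = M + M**2 + M*(M**2 - 169*M))
(X(116) - 32150) + V(-137, -124) = (116*(1 + 116**2 - 168*116) - 32150) - 10 = (116*(1 + 13456 - 19488) - 32150) - 10 = (116*(-6031) - 32150) - 10 = (-699596 - 32150) - 10 = -731746 - 10 = -731756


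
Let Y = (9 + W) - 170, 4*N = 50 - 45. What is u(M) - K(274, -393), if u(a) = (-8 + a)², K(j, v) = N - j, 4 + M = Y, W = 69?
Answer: 44355/4 ≈ 11089.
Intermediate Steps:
N = 5/4 (N = (50 - 45)/4 = (¼)*5 = 5/4 ≈ 1.2500)
Y = -92 (Y = (9 + 69) - 170 = 78 - 170 = -92)
M = -96 (M = -4 - 92 = -96)
K(j, v) = 5/4 - j
u(M) - K(274, -393) = (-8 - 96)² - (5/4 - 1*274) = (-104)² - (5/4 - 274) = 10816 - 1*(-1091/4) = 10816 + 1091/4 = 44355/4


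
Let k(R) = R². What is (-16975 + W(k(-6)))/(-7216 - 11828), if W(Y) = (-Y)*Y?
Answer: 18271/19044 ≈ 0.95941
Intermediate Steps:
W(Y) = -Y²
(-16975 + W(k(-6)))/(-7216 - 11828) = (-16975 - ((-6)²)²)/(-7216 - 11828) = (-16975 - 1*36²)/(-19044) = (-16975 - 1*1296)*(-1/19044) = (-16975 - 1296)*(-1/19044) = -18271*(-1/19044) = 18271/19044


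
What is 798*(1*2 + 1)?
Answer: 2394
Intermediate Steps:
798*(1*2 + 1) = 798*(2 + 1) = 798*3 = 2394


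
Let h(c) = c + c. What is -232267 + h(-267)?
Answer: -232801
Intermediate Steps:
h(c) = 2*c
-232267 + h(-267) = -232267 + 2*(-267) = -232267 - 534 = -232801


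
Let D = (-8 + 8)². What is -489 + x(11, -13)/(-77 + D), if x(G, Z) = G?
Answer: -3424/7 ≈ -489.14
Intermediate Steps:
D = 0 (D = 0² = 0)
-489 + x(11, -13)/(-77 + D) = -489 + 11/(-77 + 0) = -489 + 11/(-77) = -489 - 1/77*11 = -489 - ⅐ = -3424/7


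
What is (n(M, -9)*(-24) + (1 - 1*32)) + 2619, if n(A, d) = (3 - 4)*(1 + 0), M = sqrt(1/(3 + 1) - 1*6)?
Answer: 2612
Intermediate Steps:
M = I*sqrt(23)/2 (M = sqrt(1/4 - 6) = sqrt(-23/4) = I*sqrt(23)/2 ≈ 2.3979*I)
n(A, d) = -1 (n(A, d) = -1*1 = -1)
(n(M, -9)*(-24) + (1 - 1*32)) + 2619 = (-1*(-24) + (1 - 1*32)) + 2619 = (24 + (1 - 32)) + 2619 = (24 - 31) + 2619 = -7 + 2619 = 2612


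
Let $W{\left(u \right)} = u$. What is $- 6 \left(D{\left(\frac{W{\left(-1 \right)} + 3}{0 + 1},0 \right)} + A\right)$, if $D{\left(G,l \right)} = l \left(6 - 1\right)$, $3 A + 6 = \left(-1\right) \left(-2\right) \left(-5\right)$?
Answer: $32$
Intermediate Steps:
$A = - \frac{16}{3}$ ($A = -2 + \frac{\left(-1\right) \left(-2\right) \left(-5\right)}{3} = -2 + \frac{2 \left(-5\right)}{3} = -2 + \frac{1}{3} \left(-10\right) = -2 - \frac{10}{3} = - \frac{16}{3} \approx -5.3333$)
$D{\left(G,l \right)} = 5 l$ ($D{\left(G,l \right)} = l 5 = 5 l$)
$- 6 \left(D{\left(\frac{W{\left(-1 \right)} + 3}{0 + 1},0 \right)} + A\right) = - 6 \left(5 \cdot 0 - \frac{16}{3}\right) = - 6 \left(0 - \frac{16}{3}\right) = \left(-6\right) \left(- \frac{16}{3}\right) = 32$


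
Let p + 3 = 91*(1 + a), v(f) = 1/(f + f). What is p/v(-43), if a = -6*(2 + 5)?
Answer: 321124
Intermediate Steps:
v(f) = 1/(2*f)
a = -42 (a = -6*7 = -42)
p = -3734 (p = -3 + 91*(1 - 42) = -3 + 91*(-41) = -3 - 3731 = -3734)
p/v(-43) = -3734/((½)/(-43)) = -3734/((½)*(-1/43)) = -3734/(-1/86) = -3734*(-86) = 321124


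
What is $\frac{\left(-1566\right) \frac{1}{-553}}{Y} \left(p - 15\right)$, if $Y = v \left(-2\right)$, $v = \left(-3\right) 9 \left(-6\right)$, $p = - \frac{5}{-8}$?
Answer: $\frac{3335}{26544} \approx 0.12564$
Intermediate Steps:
$p = \frac{5}{8}$ ($p = \left(-5\right) \left(- \frac{1}{8}\right) = \frac{5}{8} \approx 0.625$)
$v = 162$ ($v = \left(-27\right) \left(-6\right) = 162$)
$Y = -324$ ($Y = 162 \left(-2\right) = -324$)
$\frac{\left(-1566\right) \frac{1}{-553}}{Y} \left(p - 15\right) = \frac{\left(-1566\right) \frac{1}{-553}}{-324} \left(\frac{5}{8} - 15\right) = \left(-1566\right) \left(- \frac{1}{553}\right) \left(- \frac{1}{324}\right) \left(- \frac{115}{8}\right) = \frac{1566}{553} \left(- \frac{1}{324}\right) \left(- \frac{115}{8}\right) = \left(- \frac{29}{3318}\right) \left(- \frac{115}{8}\right) = \frac{3335}{26544}$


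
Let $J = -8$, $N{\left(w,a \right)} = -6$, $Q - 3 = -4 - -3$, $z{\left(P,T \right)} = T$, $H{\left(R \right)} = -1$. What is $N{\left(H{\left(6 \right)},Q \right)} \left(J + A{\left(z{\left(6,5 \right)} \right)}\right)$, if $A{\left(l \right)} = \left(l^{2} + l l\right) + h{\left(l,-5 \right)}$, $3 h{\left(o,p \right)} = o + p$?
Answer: $-252$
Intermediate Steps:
$h{\left(o,p \right)} = \frac{o}{3} + \frac{p}{3}$ ($h{\left(o,p \right)} = \frac{o + p}{3} = \frac{o}{3} + \frac{p}{3}$)
$Q = 2$ ($Q = 3 - 1 = 2$)
$A{\left(l \right)} = - \frac{5}{3} + 2 l^{2} + \frac{l}{3}$ ($A{\left(l \right)} = \left(l^{2} + l l\right) + \left(\frac{l}{3} + \frac{1}{3} \left(-5\right)\right) = \left(l^{2} + l^{2}\right) + \left(\frac{l}{3} - \frac{5}{3}\right) = 2 l^{2} + \left(- \frac{5}{3} + \frac{l}{3}\right) = - \frac{5}{3} + 2 l^{2} + \frac{l}{3}$)
$N{\left(H{\left(6 \right)},Q \right)} \left(J + A{\left(z{\left(6,5 \right)} \right)}\right) = - 6 \left(-8 + \left(- \frac{5}{3} + 2 \cdot 5^{2} + \frac{1}{3} \cdot 5\right)\right) = - 6 \left(-8 + \left(- \frac{5}{3} + 2 \cdot 25 + \frac{5}{3}\right)\right) = - 6 \left(-8 + \left(- \frac{5}{3} + 50 + \frac{5}{3}\right)\right) = - 6 \left(-8 + 50\right) = \left(-6\right) 42 = -252$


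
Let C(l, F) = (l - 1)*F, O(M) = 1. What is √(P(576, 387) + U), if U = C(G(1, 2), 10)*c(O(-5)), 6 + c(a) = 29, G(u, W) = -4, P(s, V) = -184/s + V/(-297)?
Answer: I*√20065870/132 ≈ 33.936*I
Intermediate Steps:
P(s, V) = -184/s - V/297 (P(s, V) = -184/s + V*(-1/297) = -184/s - V/297)
c(a) = 23 (c(a) = -6 + 29 = 23)
C(l, F) = F*(-1 + l) (C(l, F) = (-1 + l)*F = F*(-1 + l))
U = -1150 (U = (10*(-1 - 4))*23 = (10*(-5))*23 = -50*23 = -1150)
√(P(576, 387) + U) = √((-184/576 - 1/297*387) - 1150) = √((-184*1/576 - 43/33) - 1150) = √((-23/72 - 43/33) - 1150) = √(-1285/792 - 1150) = √(-912085/792) = I*√20065870/132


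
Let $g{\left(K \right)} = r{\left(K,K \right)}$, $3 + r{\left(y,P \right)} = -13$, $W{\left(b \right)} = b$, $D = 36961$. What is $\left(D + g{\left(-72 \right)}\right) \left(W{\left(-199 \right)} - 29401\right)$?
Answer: $-1093572000$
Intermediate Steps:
$r{\left(y,P \right)} = -16$ ($r{\left(y,P \right)} = -3 - 13 = -16$)
$g{\left(K \right)} = -16$
$\left(D + g{\left(-72 \right)}\right) \left(W{\left(-199 \right)} - 29401\right) = \left(36961 - 16\right) \left(-199 - 29401\right) = 36945 \left(-199 - 29401\right) = 36945 \left(-29600\right) = -1093572000$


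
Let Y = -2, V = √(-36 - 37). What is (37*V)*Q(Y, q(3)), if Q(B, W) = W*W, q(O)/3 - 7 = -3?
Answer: 5328*I*√73 ≈ 45522.0*I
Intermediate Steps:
q(O) = 12 (q(O) = 21 + 3*(-3) = 21 - 9 = 12)
V = I*√73 (V = √(-73) = I*√73 ≈ 8.544*I)
Q(B, W) = W²
(37*V)*Q(Y, q(3)) = (37*(I*√73))*12² = (37*I*√73)*144 = 5328*I*√73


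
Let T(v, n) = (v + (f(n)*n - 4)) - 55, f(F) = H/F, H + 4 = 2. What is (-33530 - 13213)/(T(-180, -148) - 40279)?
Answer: 46743/40520 ≈ 1.1536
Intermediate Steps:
H = -2 (H = -4 + 2 = -2)
f(F) = -2/F
T(v, n) = -61 + v (T(v, n) = (v + ((-2/n)*n - 4)) - 55 = (v + (-2 - 4)) - 55 = (v - 6) - 55 = (-6 + v) - 55 = -61 + v)
(-33530 - 13213)/(T(-180, -148) - 40279) = (-33530 - 13213)/((-61 - 180) - 40279) = -46743/(-241 - 40279) = -46743/(-40520) = -46743*(-1/40520) = 46743/40520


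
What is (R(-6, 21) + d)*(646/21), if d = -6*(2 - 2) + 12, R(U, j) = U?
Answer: 1292/7 ≈ 184.57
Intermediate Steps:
d = 12 (d = -0 + 12 = -6*0 + 12 = 0 + 12 = 12)
(R(-6, 21) + d)*(646/21) = (-6 + 12)*(646/21) = 6*(646*(1/21)) = 6*(646/21) = 1292/7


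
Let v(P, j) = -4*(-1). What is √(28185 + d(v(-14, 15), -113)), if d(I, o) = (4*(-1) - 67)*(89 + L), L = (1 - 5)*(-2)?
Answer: √21298 ≈ 145.94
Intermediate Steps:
v(P, j) = 4
L = 8 (L = -4*(-2) = 8)
d(I, o) = -6887 (d(I, o) = (4*(-1) - 67)*(89 + 8) = (-4 - 67)*97 = -71*97 = -6887)
√(28185 + d(v(-14, 15), -113)) = √(28185 - 6887) = √21298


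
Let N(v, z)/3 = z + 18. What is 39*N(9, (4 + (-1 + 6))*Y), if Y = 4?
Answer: 6318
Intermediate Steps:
N(v, z) = 54 + 3*z (N(v, z) = 3*(z + 18) = 3*(18 + z) = 54 + 3*z)
39*N(9, (4 + (-1 + 6))*Y) = 39*(54 + 3*((4 + (-1 + 6))*4)) = 39*(54 + 3*((4 + 5)*4)) = 39*(54 + 3*(9*4)) = 39*(54 + 3*36) = 39*(54 + 108) = 39*162 = 6318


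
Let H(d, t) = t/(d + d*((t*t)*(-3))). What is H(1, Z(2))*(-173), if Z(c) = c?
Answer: 346/11 ≈ 31.455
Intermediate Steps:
H(d, t) = t/(d - 3*d*t²) (H(d, t) = t/(d + d*(t²*(-3))) = t/(d + d*(-3*t²)) = t/(d - 3*d*t²))
H(1, Z(2))*(-173) = -1*2/(1*(-1 + 3*2²))*(-173) = -1*2*1/(-1 + 3*4)*(-173) = -1*2*1/(-1 + 12)*(-173) = -1*2*1/11*(-173) = -1*2*1*1/11*(-173) = -2/11*(-173) = 346/11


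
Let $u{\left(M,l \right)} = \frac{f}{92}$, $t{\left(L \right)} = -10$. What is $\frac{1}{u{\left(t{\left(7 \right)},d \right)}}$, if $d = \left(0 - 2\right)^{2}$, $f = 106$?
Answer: $\frac{46}{53} \approx 0.86792$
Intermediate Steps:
$d = 4$ ($d = \left(-2\right)^{2} = 4$)
$u{\left(M,l \right)} = \frac{53}{46}$ ($u{\left(M,l \right)} = \frac{106}{92} = 106 \cdot \frac{1}{92} = \frac{53}{46}$)
$\frac{1}{u{\left(t{\left(7 \right)},d \right)}} = \frac{1}{\frac{53}{46}} = \frac{46}{53}$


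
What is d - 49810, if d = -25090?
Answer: -74900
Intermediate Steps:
d - 49810 = -25090 - 49810 = -74900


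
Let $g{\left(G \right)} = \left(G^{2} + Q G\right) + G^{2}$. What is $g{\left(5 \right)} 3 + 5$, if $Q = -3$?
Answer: $110$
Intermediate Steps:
$g{\left(G \right)} = - 3 G + 2 G^{2}$ ($g{\left(G \right)} = \left(G^{2} - 3 G\right) + G^{2} = - 3 G + 2 G^{2}$)
$g{\left(5 \right)} 3 + 5 = 5 \left(-3 + 2 \cdot 5\right) 3 + 5 = 5 \left(-3 + 10\right) 3 + 5 = 5 \cdot 7 \cdot 3 + 5 = 35 \cdot 3 + 5 = 105 + 5 = 110$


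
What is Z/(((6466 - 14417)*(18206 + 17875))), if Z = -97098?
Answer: 32366/95626677 ≈ 0.00033846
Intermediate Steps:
Z/(((6466 - 14417)*(18206 + 17875))) = -97098*1/((6466 - 14417)*(18206 + 17875)) = -97098/((-7951*36081)) = -97098/(-286880031) = -97098*(-1/286880031) = 32366/95626677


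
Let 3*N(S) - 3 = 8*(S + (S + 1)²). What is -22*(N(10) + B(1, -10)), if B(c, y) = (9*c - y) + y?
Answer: -23716/3 ≈ -7905.3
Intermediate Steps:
N(S) = 1 + 8*S/3 + 8*(1 + S)²/3 (N(S) = 1 + (8*(S + (S + 1)²))/3 = 1 + (8*(S + (1 + S)²))/3 = 1 + (8*S + 8*(1 + S)²)/3 = 1 + (8*S/3 + 8*(1 + S)²/3) = 1 + 8*S/3 + 8*(1 + S)²/3)
B(c, y) = 9*c (B(c, y) = (-y + 9*c) + y = 9*c)
-22*(N(10) + B(1, -10)) = -22*((11/3 + 8*10 + (8/3)*10²) + 9*1) = -22*((11/3 + 80 + (8/3)*100) + 9) = -22*((11/3 + 80 + 800/3) + 9) = -22*(1051/3 + 9) = -22*1078/3 = -23716/3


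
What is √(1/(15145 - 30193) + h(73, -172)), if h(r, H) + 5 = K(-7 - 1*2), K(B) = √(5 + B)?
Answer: √(-31450738 + 12580128*I)/2508 ≈ 0.43884 + 2.2787*I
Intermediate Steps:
h(r, H) = -5 + 2*I (h(r, H) = -5 + √(5 + (-7 - 1*2)) = -5 + √(5 + (-7 - 2)) = -5 + √(5 - 9) = -5 + √(-4) = -5 + 2*I)
√(1/(15145 - 30193) + h(73, -172)) = √(1/(15145 - 30193) + (-5 + 2*I)) = √(1/(-15048) + (-5 + 2*I)) = √(-1/15048 + (-5 + 2*I)) = √(-75241/15048 + 2*I)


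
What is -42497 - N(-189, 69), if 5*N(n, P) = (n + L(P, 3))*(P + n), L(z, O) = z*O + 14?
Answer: -41729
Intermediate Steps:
L(z, O) = 14 + O*z (L(z, O) = O*z + 14 = 14 + O*z)
N(n, P) = (P + n)*(14 + n + 3*P)/5 (N(n, P) = ((n + (14 + 3*P))*(P + n))/5 = ((14 + n + 3*P)*(P + n))/5 = ((P + n)*(14 + n + 3*P))/5 = (P + n)*(14 + n + 3*P)/5)
-42497 - N(-189, 69) = -42497 - ((⅕)*(-189)² + (⅕)*69*(-189) + (⅕)*69*(14 + 3*69) + (⅕)*(-189)*(14 + 3*69)) = -42497 - ((⅕)*35721 - 13041/5 + (⅕)*69*(14 + 207) + (⅕)*(-189)*(14 + 207)) = -42497 - (35721/5 - 13041/5 + (⅕)*69*221 + (⅕)*(-189)*221) = -42497 - (35721/5 - 13041/5 + 15249/5 - 41769/5) = -42497 - 1*(-768) = -42497 + 768 = -41729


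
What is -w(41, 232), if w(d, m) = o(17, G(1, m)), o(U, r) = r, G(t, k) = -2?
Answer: 2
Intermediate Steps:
w(d, m) = -2
-w(41, 232) = -1*(-2) = 2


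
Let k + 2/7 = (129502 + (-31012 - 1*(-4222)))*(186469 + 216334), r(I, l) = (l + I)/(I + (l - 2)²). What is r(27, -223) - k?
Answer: -523902522079399/12663 ≈ -4.1373e+10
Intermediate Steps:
r(I, l) = (I + l)/(I + (-2 + l)²)
k = 289608912150/7 (k = -2/7 + (129502 + (-31012 - 1*(-4222)))*(186469 + 216334) = -2/7 + (129502 + (-31012 + 4222))*402803 = -2/7 + (129502 - 26790)*402803 = -2/7 + 102712*402803 = -2/7 + 41372701736 = 289608912150/7 ≈ 4.1373e+10)
r(27, -223) - k = (27 - 223)/(27 + (-2 - 223)²) - 1*289608912150/7 = -196/(27 + (-225)²) - 289608912150/7 = -196/(27 + 50625) - 289608912150/7 = -196/50652 - 289608912150/7 = (1/50652)*(-196) - 289608912150/7 = -7/1809 - 289608912150/7 = -523902522079399/12663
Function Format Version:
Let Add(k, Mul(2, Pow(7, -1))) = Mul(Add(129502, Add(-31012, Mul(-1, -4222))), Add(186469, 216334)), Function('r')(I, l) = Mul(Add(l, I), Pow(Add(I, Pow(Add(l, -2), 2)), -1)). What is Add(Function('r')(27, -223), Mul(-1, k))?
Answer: Rational(-523902522079399, 12663) ≈ -4.1373e+10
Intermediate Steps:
Function('r')(I, l) = Mul(Pow(Add(I, Pow(Add(-2, l), 2)), -1), Add(I, l)) (Function('r')(I, l) = Mul(Add(I, l), Pow(Add(I, Pow(Add(-2, l), 2)), -1)) = Mul(Pow(Add(I, Pow(Add(-2, l), 2)), -1), Add(I, l)))
k = Rational(289608912150, 7) (k = Add(Rational(-2, 7), Mul(Add(129502, Add(-31012, Mul(-1, -4222))), Add(186469, 216334))) = Add(Rational(-2, 7), Mul(Add(129502, Add(-31012, 4222)), 402803)) = Add(Rational(-2, 7), Mul(Add(129502, -26790), 402803)) = Add(Rational(-2, 7), Mul(102712, 402803)) = Add(Rational(-2, 7), 41372701736) = Rational(289608912150, 7) ≈ 4.1373e+10)
Add(Function('r')(27, -223), Mul(-1, k)) = Add(Mul(Pow(Add(27, Pow(Add(-2, -223), 2)), -1), Add(27, -223)), Mul(-1, Rational(289608912150, 7))) = Add(Mul(Pow(Add(27, Pow(-225, 2)), -1), -196), Rational(-289608912150, 7)) = Add(Mul(Pow(Add(27, 50625), -1), -196), Rational(-289608912150, 7)) = Add(Mul(Pow(50652, -1), -196), Rational(-289608912150, 7)) = Add(Mul(Rational(1, 50652), -196), Rational(-289608912150, 7)) = Add(Rational(-7, 1809), Rational(-289608912150, 7)) = Rational(-523902522079399, 12663)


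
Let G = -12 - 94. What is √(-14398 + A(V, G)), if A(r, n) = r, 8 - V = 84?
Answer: I*√14474 ≈ 120.31*I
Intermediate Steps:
G = -106
V = -76 (V = 8 - 1*84 = 8 - 84 = -76)
√(-14398 + A(V, G)) = √(-14398 - 76) = √(-14474) = I*√14474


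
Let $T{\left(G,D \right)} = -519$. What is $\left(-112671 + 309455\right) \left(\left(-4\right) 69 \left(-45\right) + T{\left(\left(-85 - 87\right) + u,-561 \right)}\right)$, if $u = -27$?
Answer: $2341926384$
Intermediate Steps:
$\left(-112671 + 309455\right) \left(\left(-4\right) 69 \left(-45\right) + T{\left(\left(-85 - 87\right) + u,-561 \right)}\right) = \left(-112671 + 309455\right) \left(\left(-4\right) 69 \left(-45\right) - 519\right) = 196784 \left(\left(-276\right) \left(-45\right) - 519\right) = 196784 \left(12420 - 519\right) = 196784 \cdot 11901 = 2341926384$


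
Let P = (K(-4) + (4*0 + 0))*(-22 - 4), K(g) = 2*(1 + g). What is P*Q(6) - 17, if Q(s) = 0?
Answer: -17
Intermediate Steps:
K(g) = 2 + 2*g
P = 156 (P = ((2 + 2*(-4)) + (4*0 + 0))*(-22 - 4) = ((2 - 8) + (0 + 0))*(-26) = (-6 + 0)*(-26) = -6*(-26) = 156)
P*Q(6) - 17 = 156*0 - 17 = 0 - 17 = -17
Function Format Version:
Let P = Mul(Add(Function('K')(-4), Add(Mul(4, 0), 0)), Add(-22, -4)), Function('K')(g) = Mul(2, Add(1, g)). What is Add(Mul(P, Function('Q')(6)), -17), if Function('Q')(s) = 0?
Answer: -17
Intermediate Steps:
Function('K')(g) = Add(2, Mul(2, g))
P = 156 (P = Mul(Add(Add(2, Mul(2, -4)), Add(Mul(4, 0), 0)), Add(-22, -4)) = Mul(Add(Add(2, -8), Add(0, 0)), -26) = Mul(Add(-6, 0), -26) = Mul(-6, -26) = 156)
Add(Mul(P, Function('Q')(6)), -17) = Add(Mul(156, 0), -17) = Add(0, -17) = -17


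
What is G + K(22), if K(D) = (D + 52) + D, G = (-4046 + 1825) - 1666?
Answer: -3791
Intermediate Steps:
G = -3887 (G = -2221 - 1666 = -3887)
K(D) = 52 + 2*D (K(D) = (52 + D) + D = 52 + 2*D)
G + K(22) = -3887 + (52 + 2*22) = -3887 + (52 + 44) = -3887 + 96 = -3791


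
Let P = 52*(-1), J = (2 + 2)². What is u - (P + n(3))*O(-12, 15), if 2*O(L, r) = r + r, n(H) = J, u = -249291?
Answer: -248751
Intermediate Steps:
J = 16 (J = 4² = 16)
n(H) = 16
O(L, r) = r (O(L, r) = (r + r)/2 = (2*r)/2 = r)
P = -52
u - (P + n(3))*O(-12, 15) = -249291 - (-52 + 16)*15 = -249291 - (-36)*15 = -249291 - 1*(-540) = -249291 + 540 = -248751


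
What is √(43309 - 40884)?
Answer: 5*√97 ≈ 49.244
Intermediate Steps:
√(43309 - 40884) = √2425 = 5*√97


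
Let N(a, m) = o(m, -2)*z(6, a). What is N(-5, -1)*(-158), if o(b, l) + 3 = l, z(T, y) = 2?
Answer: 1580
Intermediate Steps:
o(b, l) = -3 + l
N(a, m) = -10 (N(a, m) = (-3 - 2)*2 = -5*2 = -10)
N(-5, -1)*(-158) = -10*(-158) = 1580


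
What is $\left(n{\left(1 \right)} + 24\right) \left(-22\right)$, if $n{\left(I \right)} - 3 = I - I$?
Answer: $-594$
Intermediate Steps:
$n{\left(I \right)} = 3$ ($n{\left(I \right)} = 3 + \left(I - I\right) = 3 + 0 = 3$)
$\left(n{\left(1 \right)} + 24\right) \left(-22\right) = \left(3 + 24\right) \left(-22\right) = 27 \left(-22\right) = -594$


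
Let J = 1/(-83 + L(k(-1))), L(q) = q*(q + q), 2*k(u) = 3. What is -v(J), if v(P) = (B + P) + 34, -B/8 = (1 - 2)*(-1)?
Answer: -4080/157 ≈ -25.987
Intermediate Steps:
k(u) = 3/2 (k(u) = (½)*3 = 3/2)
L(q) = 2*q² (L(q) = q*(2*q) = 2*q²)
B = -8 (B = -8*(1 - 2)*(-1) = -(-8)*(-1) = -8*1 = -8)
J = -2/157 (J = 1/(-83 + 2*(3/2)²) = 1/(-83 + 2*(9/4)) = 1/(-83 + 9/2) = 1/(-157/2) = -2/157 ≈ -0.012739)
v(P) = 26 + P (v(P) = (-8 + P) + 34 = 26 + P)
-v(J) = -(26 - 2/157) = -1*4080/157 = -4080/157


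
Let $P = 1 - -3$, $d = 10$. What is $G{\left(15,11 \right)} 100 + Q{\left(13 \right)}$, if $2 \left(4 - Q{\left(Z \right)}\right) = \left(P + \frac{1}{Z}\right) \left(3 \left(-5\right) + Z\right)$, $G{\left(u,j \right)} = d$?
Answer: $\frac{13105}{13} \approx 1008.1$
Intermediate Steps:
$G{\left(u,j \right)} = 10$
$P = 4$ ($P = 1 + 3 = 4$)
$Q{\left(Z \right)} = 4 - \frac{\left(-15 + Z\right) \left(4 + \frac{1}{Z}\right)}{2}$ ($Q{\left(Z \right)} = 4 - \frac{\left(4 + \frac{1}{Z}\right) \left(3 \left(-5\right) + Z\right)}{2} = 4 - \frac{\left(4 + \frac{1}{Z}\right) \left(-15 + Z\right)}{2} = 4 - \frac{\left(-15 + Z\right) \left(4 + \frac{1}{Z}\right)}{2}$)
$G{\left(15,11 \right)} 100 + Q{\left(13 \right)} = 10 \cdot 100 + \frac{15 - 13 \left(-67 + 4 \cdot 13\right)}{2 \cdot 13} = 1000 + \frac{1}{2} \cdot \frac{1}{13} \left(15 - 13 \left(-67 + 52\right)\right) = 1000 + \frac{1}{2} \cdot \frac{1}{13} \left(15 - 13 \left(-15\right)\right) = 1000 + \frac{1}{2} \cdot \frac{1}{13} \left(15 + 195\right) = 1000 + \frac{1}{2} \cdot \frac{1}{13} \cdot 210 = 1000 + \frac{105}{13} = \frac{13105}{13}$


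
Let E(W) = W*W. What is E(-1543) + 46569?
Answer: 2427418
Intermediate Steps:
E(W) = W²
E(-1543) + 46569 = (-1543)² + 46569 = 2380849 + 46569 = 2427418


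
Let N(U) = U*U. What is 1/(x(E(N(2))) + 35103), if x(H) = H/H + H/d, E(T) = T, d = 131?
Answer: 131/4598628 ≈ 2.8487e-5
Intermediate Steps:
N(U) = U²
x(H) = 1 + H/131 (x(H) = H/H + H/131 = 1 + H*(1/131) = 1 + H/131)
1/(x(E(N(2))) + 35103) = 1/((1 + (1/131)*2²) + 35103) = 1/((1 + (1/131)*4) + 35103) = 1/((1 + 4/131) + 35103) = 1/(135/131 + 35103) = 1/(4598628/131) = 131/4598628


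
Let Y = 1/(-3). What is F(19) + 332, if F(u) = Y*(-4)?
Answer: 1000/3 ≈ 333.33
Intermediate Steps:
Y = -⅓ ≈ -0.33333
F(u) = 4/3 (F(u) = -⅓*(-4) = 4/3)
F(19) + 332 = 4/3 + 332 = 1000/3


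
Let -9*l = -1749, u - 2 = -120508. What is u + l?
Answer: -360935/3 ≈ -1.2031e+5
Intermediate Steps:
u = -120506 (u = 2 - 120508 = -120506)
l = 583/3 (l = -⅑*(-1749) = 583/3 ≈ 194.33)
u + l = -120506 + 583/3 = -360935/3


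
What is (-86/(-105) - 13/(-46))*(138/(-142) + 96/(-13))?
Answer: -13680291/1486030 ≈ -9.2059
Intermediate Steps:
(-86/(-105) - 13/(-46))*(138/(-142) + 96/(-13)) = (-86*(-1/105) - 13*(-1/46))*(138*(-1/142) + 96*(-1/13)) = (86/105 + 13/46)*(-69/71 - 96/13) = (5321/4830)*(-7713/923) = -13680291/1486030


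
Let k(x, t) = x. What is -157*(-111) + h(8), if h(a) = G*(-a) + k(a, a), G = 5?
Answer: 17395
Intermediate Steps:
h(a) = -4*a (h(a) = 5*(-a) + a = -5*a + a = -4*a)
-157*(-111) + h(8) = -157*(-111) - 4*8 = 17427 - 32 = 17395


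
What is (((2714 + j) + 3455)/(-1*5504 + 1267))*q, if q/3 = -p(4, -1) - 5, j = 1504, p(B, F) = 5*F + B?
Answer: 92076/4237 ≈ 21.731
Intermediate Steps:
p(B, F) = B + 5*F
q = -12 (q = 3*(-(4 + 5*(-1)) - 5) = 3*(-(4 - 5) - 5) = 3*(-1*(-1) - 5) = 3*(1 - 5) = 3*(-4) = -12)
(((2714 + j) + 3455)/(-1*5504 + 1267))*q = (((2714 + 1504) + 3455)/(-1*5504 + 1267))*(-12) = ((4218 + 3455)/(-5504 + 1267))*(-12) = (7673/(-4237))*(-12) = (7673*(-1/4237))*(-12) = -7673/4237*(-12) = 92076/4237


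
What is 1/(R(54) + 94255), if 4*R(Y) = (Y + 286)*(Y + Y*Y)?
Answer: 1/346705 ≈ 2.8843e-6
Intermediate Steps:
R(Y) = (286 + Y)*(Y + Y²)/4 (R(Y) = ((Y + 286)*(Y + Y*Y))/4 = ((286 + Y)*(Y + Y²))/4 = (286 + Y)*(Y + Y²)/4)
1/(R(54) + 94255) = 1/((¼)*54*(286 + 54² + 287*54) + 94255) = 1/((¼)*54*(286 + 2916 + 15498) + 94255) = 1/((¼)*54*18700 + 94255) = 1/(252450 + 94255) = 1/346705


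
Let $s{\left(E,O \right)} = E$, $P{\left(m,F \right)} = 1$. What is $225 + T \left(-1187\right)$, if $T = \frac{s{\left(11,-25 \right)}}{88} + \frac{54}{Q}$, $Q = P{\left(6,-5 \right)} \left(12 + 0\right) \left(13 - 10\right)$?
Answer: $- \frac{13631}{8} \approx -1703.9$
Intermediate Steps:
$Q = 36$ ($Q = 1 \left(12 + 0\right) \left(13 - 10\right) = 1 \cdot 12 \cdot 3 = 1 \cdot 36 = 36$)
$T = \frac{13}{8}$ ($T = \frac{11}{88} + \frac{54}{36} = 11 \cdot \frac{1}{88} + 54 \cdot \frac{1}{36} = \frac{1}{8} + \frac{3}{2} = \frac{13}{8} \approx 1.625$)
$225 + T \left(-1187\right) = 225 + \frac{13}{8} \left(-1187\right) = 225 - \frac{15431}{8} = - \frac{13631}{8}$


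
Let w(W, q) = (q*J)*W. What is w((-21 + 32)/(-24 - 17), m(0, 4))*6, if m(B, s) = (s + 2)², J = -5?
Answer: 11880/41 ≈ 289.76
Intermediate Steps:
m(B, s) = (2 + s)²
w(W, q) = -5*W*q (w(W, q) = (q*(-5))*W = (-5*q)*W = -5*W*q)
w((-21 + 32)/(-24 - 17), m(0, 4))*6 = -5*(-21 + 32)/(-24 - 17)*(2 + 4)²*6 = -5*11/(-41)*6²*6 = -5*11*(-1/41)*36*6 = -5*(-11/41)*36*6 = (1980/41)*6 = 11880/41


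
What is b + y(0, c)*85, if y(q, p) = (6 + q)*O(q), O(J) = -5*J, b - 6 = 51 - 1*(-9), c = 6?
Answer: 66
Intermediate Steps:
b = 66 (b = 6 + (51 - 1*(-9)) = 6 + (51 + 9) = 6 + 60 = 66)
y(q, p) = -5*q*(6 + q) (y(q, p) = (6 + q)*(-5*q) = -5*q*(6 + q))
b + y(0, c)*85 = 66 - 5*0*(6 + 0)*85 = 66 - 5*0*6*85 = 66 + 0*85 = 66 + 0 = 66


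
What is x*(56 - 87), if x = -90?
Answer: 2790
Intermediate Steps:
x*(56 - 87) = -90*(56 - 87) = -90*(-31) = 2790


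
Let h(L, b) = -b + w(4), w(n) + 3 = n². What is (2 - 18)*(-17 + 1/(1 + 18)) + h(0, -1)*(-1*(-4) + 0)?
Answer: 6216/19 ≈ 327.16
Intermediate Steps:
w(n) = -3 + n²
h(L, b) = 13 - b (h(L, b) = -b + (-3 + 4²) = -b + (-3 + 16) = -b + 13 = 13 - b)
(2 - 18)*(-17 + 1/(1 + 18)) + h(0, -1)*(-1*(-4) + 0) = (2 - 18)*(-17 + 1/(1 + 18)) + (13 - 1*(-1))*(-1*(-4) + 0) = -16*(-17 + 1/19) + (13 + 1)*(4 + 0) = -16*(-17 + 1/19) + 14*4 = -16*(-322/19) + 56 = 5152/19 + 56 = 6216/19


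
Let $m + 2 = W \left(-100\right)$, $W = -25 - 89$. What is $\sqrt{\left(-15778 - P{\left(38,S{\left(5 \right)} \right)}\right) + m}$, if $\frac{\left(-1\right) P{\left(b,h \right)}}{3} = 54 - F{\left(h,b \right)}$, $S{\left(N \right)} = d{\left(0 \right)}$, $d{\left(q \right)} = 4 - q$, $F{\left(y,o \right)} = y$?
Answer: $3 i \sqrt{470} \approx 65.038 i$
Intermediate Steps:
$S{\left(N \right)} = 4$ ($S{\left(N \right)} = 4 - 0 = 4 + 0 = 4$)
$P{\left(b,h \right)} = -162 + 3 h$ ($P{\left(b,h \right)} = - 3 \left(54 - h\right) = -162 + 3 h$)
$W = -114$ ($W = -25 - 89 = -114$)
$m = 11398$ ($m = -2 - -11400 = -2 + 11400 = 11398$)
$\sqrt{\left(-15778 - P{\left(38,S{\left(5 \right)} \right)}\right) + m} = \sqrt{\left(-15778 - \left(-162 + 3 \cdot 4\right)\right) + 11398} = \sqrt{\left(-15778 - \left(-162 + 12\right)\right) + 11398} = \sqrt{\left(-15778 - -150\right) + 11398} = \sqrt{\left(-15778 + 150\right) + 11398} = \sqrt{-15628 + 11398} = \sqrt{-4230} = 3 i \sqrt{470}$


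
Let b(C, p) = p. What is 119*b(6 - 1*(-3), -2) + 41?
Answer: -197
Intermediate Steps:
119*b(6 - 1*(-3), -2) + 41 = 119*(-2) + 41 = -238 + 41 = -197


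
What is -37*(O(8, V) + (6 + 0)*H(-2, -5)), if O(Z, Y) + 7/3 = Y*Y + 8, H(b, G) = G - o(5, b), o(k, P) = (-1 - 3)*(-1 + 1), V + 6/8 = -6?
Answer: -37703/48 ≈ -785.48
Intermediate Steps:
V = -27/4 (V = -¾ - 6 = -27/4 ≈ -6.7500)
o(k, P) = 0 (o(k, P) = -4*0 = 0)
H(b, G) = G (H(b, G) = G - 1*0 = G + 0 = G)
O(Z, Y) = 17/3 + Y² (O(Z, Y) = -7/3 + (Y*Y + 8) = -7/3 + (Y² + 8) = -7/3 + (8 + Y²) = 17/3 + Y²)
-37*(O(8, V) + (6 + 0)*H(-2, -5)) = -37*((17/3 + (-27/4)²) + (6 + 0)*(-5)) = -37*((17/3 + 729/16) + 6*(-5)) = -37*(2459/48 - 30) = -37*1019/48 = -37703/48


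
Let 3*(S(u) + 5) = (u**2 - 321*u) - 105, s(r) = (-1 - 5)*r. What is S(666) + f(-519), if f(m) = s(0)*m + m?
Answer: 76031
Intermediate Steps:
s(r) = -6*r
S(u) = -40 - 107*u + u**2/3 (S(u) = -5 + ((u**2 - 321*u) - 105)/3 = -5 + (-105 + u**2 - 321*u)/3 = -5 + (-35 - 107*u + u**2/3) = -40 - 107*u + u**2/3)
f(m) = m (f(m) = (-6*0)*m + m = 0*m + m = 0 + m = m)
S(666) + f(-519) = (-40 - 107*666 + (1/3)*666**2) - 519 = (-40 - 71262 + (1/3)*443556) - 519 = (-40 - 71262 + 147852) - 519 = 76550 - 519 = 76031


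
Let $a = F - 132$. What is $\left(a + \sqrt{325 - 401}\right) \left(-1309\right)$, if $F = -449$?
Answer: $760529 - 2618 i \sqrt{19} \approx 7.6053 \cdot 10^{5} - 11412.0 i$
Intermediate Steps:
$a = -581$ ($a = -449 - 132 = -581$)
$\left(a + \sqrt{325 - 401}\right) \left(-1309\right) = \left(-581 + \sqrt{325 - 401}\right) \left(-1309\right) = \left(-581 + \sqrt{-76}\right) \left(-1309\right) = \left(-581 + 2 i \sqrt{19}\right) \left(-1309\right) = 760529 - 2618 i \sqrt{19}$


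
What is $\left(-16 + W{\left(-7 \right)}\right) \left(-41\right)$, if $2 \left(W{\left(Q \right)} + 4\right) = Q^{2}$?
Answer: $- \frac{369}{2} \approx -184.5$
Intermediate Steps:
$W{\left(Q \right)} = -4 + \frac{Q^{2}}{2}$
$\left(-16 + W{\left(-7 \right)}\right) \left(-41\right) = \left(-16 - \left(4 - \frac{\left(-7\right)^{2}}{2}\right)\right) \left(-41\right) = \left(-16 + \left(-4 + \frac{1}{2} \cdot 49\right)\right) \left(-41\right) = \left(-16 + \left(-4 + \frac{49}{2}\right)\right) \left(-41\right) = \left(-16 + \frac{41}{2}\right) \left(-41\right) = \frac{9}{2} \left(-41\right) = - \frac{369}{2}$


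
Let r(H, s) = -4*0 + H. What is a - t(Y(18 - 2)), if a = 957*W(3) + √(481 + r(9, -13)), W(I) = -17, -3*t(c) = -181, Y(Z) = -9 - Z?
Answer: -48988/3 + 7*√10 ≈ -16307.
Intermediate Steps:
r(H, s) = H (r(H, s) = 0 + H = H)
t(c) = 181/3 (t(c) = -⅓*(-181) = 181/3)
a = -16269 + 7*√10 (a = 957*(-17) + √(481 + 9) = -16269 + √490 = -16269 + 7*√10 ≈ -16247.)
a - t(Y(18 - 2)) = (-16269 + 7*√10) - 1*181/3 = (-16269 + 7*√10) - 181/3 = -48988/3 + 7*√10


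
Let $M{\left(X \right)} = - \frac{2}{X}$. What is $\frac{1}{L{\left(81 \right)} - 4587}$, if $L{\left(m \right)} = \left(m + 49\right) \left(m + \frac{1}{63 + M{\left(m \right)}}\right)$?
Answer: $\frac{5101}{30325773} \approx 0.00016821$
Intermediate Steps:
$L{\left(m \right)} = \left(49 + m\right) \left(m + \frac{1}{63 - \frac{2}{m}}\right)$ ($L{\left(m \right)} = \left(m + 49\right) \left(m + \frac{1}{63 - \frac{2}{m}}\right) = \left(49 + m\right) \left(m + \frac{1}{63 - \frac{2}{m}}\right)$)
$\frac{1}{L{\left(81 \right)} - 4587} = \frac{1}{\frac{81 \left(-49 + 63 \cdot 81^{2} + 3086 \cdot 81\right)}{-2 + 63 \cdot 81} - 4587} = \frac{1}{\frac{81 \left(-49 + 63 \cdot 6561 + 249966\right)}{-2 + 5103} - 4587} = \frac{1}{\frac{81 \left(-49 + 413343 + 249966\right)}{5101} - 4587} = \frac{1}{81 \cdot \frac{1}{5101} \cdot 663260 - 4587} = \frac{1}{\frac{53724060}{5101} - 4587} = \frac{1}{\frac{30325773}{5101}} = \frac{5101}{30325773}$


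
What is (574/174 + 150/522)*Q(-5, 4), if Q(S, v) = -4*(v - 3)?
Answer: -416/29 ≈ -14.345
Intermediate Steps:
Q(S, v) = 12 - 4*v (Q(S, v) = -4*(-3 + v) = 12 - 4*v)
(574/174 + 150/522)*Q(-5, 4) = (574/174 + 150/522)*(12 - 4*4) = (574*(1/174) + 150*(1/522))*(12 - 16) = (287/87 + 25/87)*(-4) = (104/29)*(-4) = -416/29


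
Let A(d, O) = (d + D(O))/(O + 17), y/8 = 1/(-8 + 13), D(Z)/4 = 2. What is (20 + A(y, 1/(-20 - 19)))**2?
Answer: 1158449296/2739025 ≈ 422.94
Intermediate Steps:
D(Z) = 8 (D(Z) = 4*2 = 8)
y = 8/5 (y = 8/(-8 + 13) = 8/5 ≈ 1.6000)
A(d, O) = (8 + d)/(17 + O) (A(d, O) = (d + 8)/(O + 17) = (8 + d)/(17 + O))
(20 + A(y, 1/(-20 - 19)))**2 = (20 + (8 + 8/5)/(17 + 1/(-20 - 19)))**2 = (20 + (48/5)/(17 + 1/(-39)))**2 = (20 + (48/5)/(17 - 1/39))**2 = (20 + (48/5)/(662/39))**2 = (20 + (39/662)*(48/5))**2 = (20 + 936/1655)**2 = (34036/1655)**2 = 1158449296/2739025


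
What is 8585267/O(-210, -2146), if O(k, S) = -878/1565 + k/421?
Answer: -5656531941955/698288 ≈ -8.1006e+6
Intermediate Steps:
O(k, S) = -878/1565 + k/421 (O(k, S) = -878*1/1565 + k*(1/421) = -878/1565 + k/421)
8585267/O(-210, -2146) = 8585267/(-878/1565 + (1/421)*(-210)) = 8585267/(-878/1565 - 210/421) = 8585267/(-698288/658865) = 8585267*(-658865/698288) = -5656531941955/698288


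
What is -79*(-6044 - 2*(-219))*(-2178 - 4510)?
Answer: -2961941312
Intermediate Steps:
-79*(-6044 - 2*(-219))*(-2178 - 4510) = -79*(-6044 + 438)*(-6688) = -(-442874)*(-6688) = -79*37492928 = -2961941312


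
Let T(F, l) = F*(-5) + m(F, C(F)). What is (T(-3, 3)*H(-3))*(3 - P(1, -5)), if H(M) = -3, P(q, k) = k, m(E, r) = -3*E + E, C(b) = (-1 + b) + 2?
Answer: -504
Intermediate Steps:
C(b) = 1 + b
m(E, r) = -2*E
T(F, l) = -7*F (T(F, l) = F*(-5) - 2*F = -5*F - 2*F = -7*F)
(T(-3, 3)*H(-3))*(3 - P(1, -5)) = (-7*(-3)*(-3))*(3 - 1*(-5)) = (21*(-3))*(3 + 5) = -63*8 = -504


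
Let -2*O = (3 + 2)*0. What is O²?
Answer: 0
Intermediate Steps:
O = 0 (O = -(3 + 2)*0/2 = -5*0/2 = -½*0 = 0)
O² = 0² = 0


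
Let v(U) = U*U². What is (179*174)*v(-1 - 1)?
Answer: -249168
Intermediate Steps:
v(U) = U³
(179*174)*v(-1 - 1) = (179*174)*(-1 - 1)³ = 31146*(-2)³ = 31146*(-8) = -249168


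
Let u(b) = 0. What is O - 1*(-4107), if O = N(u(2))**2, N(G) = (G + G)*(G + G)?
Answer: 4107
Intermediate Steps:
N(G) = 4*G**2 (N(G) = (2*G)*(2*G) = 4*G**2)
O = 0 (O = (4*0**2)**2 = (4*0)**2 = 0**2 = 0)
O - 1*(-4107) = 0 - 1*(-4107) = 0 + 4107 = 4107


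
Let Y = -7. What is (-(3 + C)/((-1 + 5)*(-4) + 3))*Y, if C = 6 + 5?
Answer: -98/13 ≈ -7.5385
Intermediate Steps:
C = 11
(-(3 + C)/((-1 + 5)*(-4) + 3))*Y = -(3 + 11)/((-1 + 5)*(-4) + 3)*(-7) = -14/(4*(-4) + 3)*(-7) = -14/(-16 + 3)*(-7) = -14/(-13)*(-7) = -14*(-1)/13*(-7) = -1*(-14/13)*(-7) = (14/13)*(-7) = -98/13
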